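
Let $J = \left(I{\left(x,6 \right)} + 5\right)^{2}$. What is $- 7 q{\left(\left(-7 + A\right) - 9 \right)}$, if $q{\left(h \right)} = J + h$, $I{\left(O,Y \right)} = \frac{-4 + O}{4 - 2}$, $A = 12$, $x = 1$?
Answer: $- \frac{231}{4} \approx -57.75$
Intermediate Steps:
$I{\left(O,Y \right)} = -2 + \frac{O}{2}$ ($I{\left(O,Y \right)} = \frac{-4 + O}{2} = \left(-4 + O\right) \frac{1}{2} = -2 + \frac{O}{2}$)
$J = \frac{49}{4}$ ($J = \left(\left(-2 + \frac{1}{2} \cdot 1\right) + 5\right)^{2} = \left(\left(-2 + \frac{1}{2}\right) + 5\right)^{2} = \left(- \frac{3}{2} + 5\right)^{2} = \left(\frac{7}{2}\right)^{2} = \frac{49}{4} \approx 12.25$)
$q{\left(h \right)} = \frac{49}{4} + h$
$- 7 q{\left(\left(-7 + A\right) - 9 \right)} = - 7 \left(\frac{49}{4} + \left(\left(-7 + 12\right) - 9\right)\right) = - 7 \left(\frac{49}{4} + \left(5 - 9\right)\right) = - 7 \left(\frac{49}{4} - 4\right) = \left(-7\right) \frac{33}{4} = - \frac{231}{4}$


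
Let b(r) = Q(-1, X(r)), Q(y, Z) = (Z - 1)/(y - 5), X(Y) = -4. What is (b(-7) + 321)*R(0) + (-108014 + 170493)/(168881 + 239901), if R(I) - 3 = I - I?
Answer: 197370750/204391 ≈ 965.65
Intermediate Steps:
R(I) = 3 (R(I) = 3 + (I - I) = 3 + 0 = 3)
Q(y, Z) = (-1 + Z)/(-5 + y)
b(r) = ⅚ (b(r) = (-1 - 4)/(-5 - 1) = -5/(-6) = -⅙*(-5) = ⅚)
(b(-7) + 321)*R(0) + (-108014 + 170493)/(168881 + 239901) = (⅚ + 321)*3 + (-108014 + 170493)/(168881 + 239901) = (1931/6)*3 + 62479/408782 = 1931/2 + 62479*(1/408782) = 1931/2 + 62479/408782 = 197370750/204391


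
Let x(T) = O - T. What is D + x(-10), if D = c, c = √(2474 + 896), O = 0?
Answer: 10 + √3370 ≈ 68.052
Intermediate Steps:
x(T) = -T (x(T) = 0 - T = -T)
c = √3370 ≈ 58.052
D = √3370 ≈ 58.052
D + x(-10) = √3370 - 1*(-10) = √3370 + 10 = 10 + √3370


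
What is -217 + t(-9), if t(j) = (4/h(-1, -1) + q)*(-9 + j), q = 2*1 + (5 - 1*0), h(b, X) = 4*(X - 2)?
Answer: -337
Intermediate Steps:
h(b, X) = -8 + 4*X (h(b, X) = 4*(-2 + X) = -8 + 4*X)
q = 7 (q = 2 + (5 + 0) = 2 + 5 = 7)
t(j) = -60 + 20*j/3 (t(j) = (4/(-8 + 4*(-1)) + 7)*(-9 + j) = (4/(-8 - 4) + 7)*(-9 + j) = (4/(-12) + 7)*(-9 + j) = (4*(-1/12) + 7)*(-9 + j) = (-⅓ + 7)*(-9 + j) = 20*(-9 + j)/3 = -60 + 20*j/3)
-217 + t(-9) = -217 + (-60 + (20/3)*(-9)) = -217 + (-60 - 60) = -217 - 120 = -337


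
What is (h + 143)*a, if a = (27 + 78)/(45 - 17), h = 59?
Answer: 1515/2 ≈ 757.50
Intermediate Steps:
a = 15/4 (a = 105/28 = 105*(1/28) = 15/4 ≈ 3.7500)
(h + 143)*a = (59 + 143)*(15/4) = 202*(15/4) = 1515/2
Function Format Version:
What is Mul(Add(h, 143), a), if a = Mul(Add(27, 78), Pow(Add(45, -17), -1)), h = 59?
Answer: Rational(1515, 2) ≈ 757.50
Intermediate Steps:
a = Rational(15, 4) (a = Mul(105, Pow(28, -1)) = Mul(105, Rational(1, 28)) = Rational(15, 4) ≈ 3.7500)
Mul(Add(h, 143), a) = Mul(Add(59, 143), Rational(15, 4)) = Mul(202, Rational(15, 4)) = Rational(1515, 2)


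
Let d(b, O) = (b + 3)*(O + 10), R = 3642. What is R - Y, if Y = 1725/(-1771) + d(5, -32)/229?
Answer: 64250113/17633 ≈ 3643.7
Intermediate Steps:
d(b, O) = (3 + b)*(10 + O)
Y = -30727/17633 (Y = 1725/(-1771) + (30 + 3*(-32) + 10*5 - 32*5)/229 = 1725*(-1/1771) + (30 - 96 + 50 - 160)*(1/229) = -75/77 - 176*1/229 = -75/77 - 176/229 = -30727/17633 ≈ -1.7426)
R - Y = 3642 - 1*(-30727/17633) = 3642 + 30727/17633 = 64250113/17633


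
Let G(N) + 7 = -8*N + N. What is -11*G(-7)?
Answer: -462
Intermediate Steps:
G(N) = -7 - 7*N (G(N) = -7 + (-8*N + N) = -7 - 7*N)
-11*G(-7) = -11*(-7 - 7*(-7)) = -11*(-7 + 49) = -11*42 = -462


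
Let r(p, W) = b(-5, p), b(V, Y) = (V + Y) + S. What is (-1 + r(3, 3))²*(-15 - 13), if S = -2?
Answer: -700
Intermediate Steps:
b(V, Y) = -2 + V + Y (b(V, Y) = (V + Y) - 2 = -2 + V + Y)
r(p, W) = -7 + p (r(p, W) = -2 - 5 + p = -7 + p)
(-1 + r(3, 3))²*(-15 - 13) = (-1 + (-7 + 3))²*(-15 - 13) = (-1 - 4)²*(-28) = (-5)²*(-28) = 25*(-28) = -700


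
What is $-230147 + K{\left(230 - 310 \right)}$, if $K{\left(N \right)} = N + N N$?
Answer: $-223827$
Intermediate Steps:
$K{\left(N \right)} = N + N^{2}$
$-230147 + K{\left(230 - 310 \right)} = -230147 + \left(230 - 310\right) \left(1 + \left(230 - 310\right)\right) = -230147 - 80 \left(1 - 80\right) = -230147 - -6320 = -230147 + 6320 = -223827$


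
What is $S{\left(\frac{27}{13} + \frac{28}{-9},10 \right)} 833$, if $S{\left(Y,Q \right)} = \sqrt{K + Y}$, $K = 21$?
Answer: $\frac{3332 \sqrt{1898}}{39} \approx 3722.1$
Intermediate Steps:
$S{\left(Y,Q \right)} = \sqrt{21 + Y}$
$S{\left(\frac{27}{13} + \frac{28}{-9},10 \right)} 833 = \sqrt{21 + \left(\frac{27}{13} + \frac{28}{-9}\right)} 833 = \sqrt{21 + \left(27 \cdot \frac{1}{13} + 28 \left(- \frac{1}{9}\right)\right)} 833 = \sqrt{21 + \left(\frac{27}{13} - \frac{28}{9}\right)} 833 = \sqrt{21 - \frac{121}{117}} \cdot 833 = \sqrt{\frac{2336}{117}} \cdot 833 = \frac{4 \sqrt{1898}}{39} \cdot 833 = \frac{3332 \sqrt{1898}}{39}$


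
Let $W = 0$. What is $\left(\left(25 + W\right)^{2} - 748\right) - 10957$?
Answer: $-11080$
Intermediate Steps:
$\left(\left(25 + W\right)^{2} - 748\right) - 10957 = \left(\left(25 + 0\right)^{2} - 748\right) - 10957 = \left(25^{2} - 748\right) - 10957 = \left(625 - 748\right) - 10957 = -123 - 10957 = -11080$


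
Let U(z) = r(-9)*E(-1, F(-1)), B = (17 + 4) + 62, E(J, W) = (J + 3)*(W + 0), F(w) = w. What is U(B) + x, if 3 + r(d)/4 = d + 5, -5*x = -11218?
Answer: 11498/5 ≈ 2299.6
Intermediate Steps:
x = 11218/5 (x = -⅕*(-11218) = 11218/5 ≈ 2243.6)
E(J, W) = W*(3 + J) (E(J, W) = (3 + J)*W = W*(3 + J))
r(d) = 8 + 4*d (r(d) = -12 + 4*(d + 5) = -12 + 4*(5 + d) = -12 + (20 + 4*d) = 8 + 4*d)
B = 83 (B = 21 + 62 = 83)
U(z) = 56 (U(z) = (8 + 4*(-9))*(-(3 - 1)) = (8 - 36)*(-1*2) = -28*(-2) = 56)
U(B) + x = 56 + 11218/5 = 11498/5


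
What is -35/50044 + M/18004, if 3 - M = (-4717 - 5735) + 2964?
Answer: 46781183/112624022 ≈ 0.41537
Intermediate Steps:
M = 7491 (M = 3 - ((-4717 - 5735) + 2964) = 3 - (-10452 + 2964) = 3 - 1*(-7488) = 3 + 7488 = 7491)
-35/50044 + M/18004 = -35/50044 + 7491/18004 = 46781183/112624022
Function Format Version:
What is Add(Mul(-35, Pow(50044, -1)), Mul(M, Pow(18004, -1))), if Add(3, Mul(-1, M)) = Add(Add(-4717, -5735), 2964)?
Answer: Rational(46781183, 112624022) ≈ 0.41537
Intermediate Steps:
M = 7491 (M = Add(3, Mul(-1, Add(Add(-4717, -5735), 2964))) = Add(3, Mul(-1, Add(-10452, 2964))) = Add(3, Mul(-1, -7488)) = Add(3, 7488) = 7491)
Add(Mul(-35, Pow(50044, -1)), Mul(M, Pow(18004, -1))) = Add(Mul(-35, Pow(50044, -1)), Mul(7491, Pow(18004, -1))) = Add(Mul(-35, Rational(1, 50044)), Mul(7491, Rational(1, 18004))) = Add(Rational(-35, 50044), Rational(7491, 18004)) = Rational(46781183, 112624022)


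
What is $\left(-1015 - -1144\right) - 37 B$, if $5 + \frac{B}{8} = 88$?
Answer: $-24439$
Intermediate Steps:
$B = 664$ ($B = -40 + 8 \cdot 88 = -40 + 704 = 664$)
$\left(-1015 - -1144\right) - 37 B = \left(-1015 - -1144\right) - 37 \cdot 664 = \left(-1015 + 1144\right) - 24568 = 129 - 24568 = -24439$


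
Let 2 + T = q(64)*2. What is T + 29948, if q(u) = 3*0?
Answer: 29946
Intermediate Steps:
q(u) = 0
T = -2 (T = -2 + 0*2 = -2 + 0 = -2)
T + 29948 = -2 + 29948 = 29946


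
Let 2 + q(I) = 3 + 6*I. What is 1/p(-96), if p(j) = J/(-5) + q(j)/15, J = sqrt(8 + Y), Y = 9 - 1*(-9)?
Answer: -8625/330391 + 45*sqrt(26)/330391 ≈ -0.025411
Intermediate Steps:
Y = 18 (Y = 9 + 9 = 18)
J = sqrt(26) (J = sqrt(8 + 18) = sqrt(26) ≈ 5.0990)
q(I) = 1 + 6*I (q(I) = -2 + (3 + 6*I) = 1 + 6*I)
p(j) = 1/15 - sqrt(26)/5 + 2*j/5 (p(j) = sqrt(26)/(-5) + (1 + 6*j)/15 = sqrt(26)*(-1/5) + (1 + 6*j)*(1/15) = -sqrt(26)/5 + (1/15 + 2*j/5) = 1/15 - sqrt(26)/5 + 2*j/5)
1/p(-96) = 1/(1/15 - sqrt(26)/5 + (2/5)*(-96)) = 1/(1/15 - sqrt(26)/5 - 192/5) = 1/(-115/3 - sqrt(26)/5)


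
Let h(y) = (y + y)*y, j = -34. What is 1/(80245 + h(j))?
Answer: 1/82557 ≈ 1.2113e-5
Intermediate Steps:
h(y) = 2*y² (h(y) = (2*y)*y = 2*y²)
1/(80245 + h(j)) = 1/(80245 + 2*(-34)²) = 1/(80245 + 2*1156) = 1/(80245 + 2312) = 1/82557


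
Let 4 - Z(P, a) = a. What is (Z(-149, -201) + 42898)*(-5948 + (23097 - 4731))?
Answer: 535253054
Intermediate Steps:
Z(P, a) = 4 - a
(Z(-149, -201) + 42898)*(-5948 + (23097 - 4731)) = ((4 - 1*(-201)) + 42898)*(-5948 + (23097 - 4731)) = ((4 + 201) + 42898)*(-5948 + 18366) = (205 + 42898)*12418 = 43103*12418 = 535253054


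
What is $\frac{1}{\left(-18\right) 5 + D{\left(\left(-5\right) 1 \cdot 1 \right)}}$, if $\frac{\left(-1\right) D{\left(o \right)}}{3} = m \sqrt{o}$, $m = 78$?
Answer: $\frac{i}{18 \left(- 5 i + 13 \sqrt{5}\right)} \approx -0.00031928 + 0.0018563 i$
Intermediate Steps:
$D{\left(o \right)} = - 234 \sqrt{o}$ ($D{\left(o \right)} = - 3 \cdot 78 \sqrt{o} = - 234 \sqrt{o}$)
$\frac{1}{\left(-18\right) 5 + D{\left(\left(-5\right) 1 \cdot 1 \right)}} = \frac{1}{\left(-18\right) 5 - 234 \sqrt{\left(-5\right) 1 \cdot 1}} = \frac{1}{-90 - 234 \sqrt{\left(-5\right) 1}} = \frac{1}{-90 - 234 \sqrt{-5}} = \frac{1}{-90 - 234 i \sqrt{5}}$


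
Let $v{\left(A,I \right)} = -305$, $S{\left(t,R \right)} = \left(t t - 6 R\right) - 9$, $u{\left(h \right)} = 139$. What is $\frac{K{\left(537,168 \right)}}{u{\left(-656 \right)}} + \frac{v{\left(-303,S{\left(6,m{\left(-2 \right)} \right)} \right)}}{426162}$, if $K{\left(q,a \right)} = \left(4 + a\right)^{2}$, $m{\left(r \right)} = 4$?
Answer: $\frac{12607534213}{59236518} \approx 212.83$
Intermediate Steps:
$S{\left(t,R \right)} = -9 + t^{2} - 6 R$ ($S{\left(t,R \right)} = \left(t^{2} - 6 R\right) - 9 = -9 + t^{2} - 6 R$)
$\frac{K{\left(537,168 \right)}}{u{\left(-656 \right)}} + \frac{v{\left(-303,S{\left(6,m{\left(-2 \right)} \right)} \right)}}{426162} = \frac{\left(4 + 168\right)^{2}}{139} - \frac{305}{426162} = 172^{2} \cdot \frac{1}{139} - \frac{305}{426162} = 29584 \cdot \frac{1}{139} - \frac{305}{426162} = \frac{29584}{139} - \frac{305}{426162} = \frac{12607534213}{59236518}$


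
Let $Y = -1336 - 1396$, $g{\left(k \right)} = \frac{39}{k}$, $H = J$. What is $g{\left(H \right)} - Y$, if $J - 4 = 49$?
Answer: $\frac{144835}{53} \approx 2732.7$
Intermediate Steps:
$J = 53$ ($J = 4 + 49 = 53$)
$H = 53$
$Y = -2732$ ($Y = -1336 - 1396 = -2732$)
$g{\left(H \right)} - Y = \frac{39}{53} - -2732 = 39 \cdot \frac{1}{53} + 2732 = \frac{39}{53} + 2732 = \frac{144835}{53}$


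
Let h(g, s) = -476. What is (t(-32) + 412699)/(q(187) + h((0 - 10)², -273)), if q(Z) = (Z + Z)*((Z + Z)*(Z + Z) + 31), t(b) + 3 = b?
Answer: 206332/26162371 ≈ 0.0078866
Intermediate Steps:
t(b) = -3 + b
q(Z) = 2*Z*(31 + 4*Z²) (q(Z) = (2*Z)*((2*Z)*(2*Z) + 31) = (2*Z)*(4*Z² + 31) = (2*Z)*(31 + 4*Z²) = 2*Z*(31 + 4*Z²))
(t(-32) + 412699)/(q(187) + h((0 - 10)², -273)) = ((-3 - 32) + 412699)/((8*187³ + 62*187) - 476) = (-35 + 412699)/((8*6539203 + 11594) - 476) = 412664/((52313624 + 11594) - 476) = 412664/(52325218 - 476) = 412664/52324742 = 412664*(1/52324742) = 206332/26162371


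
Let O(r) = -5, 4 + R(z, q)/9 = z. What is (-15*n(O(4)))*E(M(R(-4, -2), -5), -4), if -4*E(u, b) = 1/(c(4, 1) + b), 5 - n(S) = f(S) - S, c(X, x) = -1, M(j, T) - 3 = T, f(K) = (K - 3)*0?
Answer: 0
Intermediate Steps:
f(K) = 0 (f(K) = (-3 + K)*0 = 0)
R(z, q) = -36 + 9*z
M(j, T) = 3 + T
n(S) = 5 + S (n(S) = 5 - (0 - S) = 5 - (-1)*S = 5 + S)
E(u, b) = -1/(4*(-1 + b))
(-15*n(O(4)))*E(M(R(-4, -2), -5), -4) = (-15*(5 - 5))*(-1/(-4 + 4*(-4))) = (-15*0)*(-1/(-4 - 16)) = 0*(-1/(-20)) = 0*(-1*(-1/20)) = 0*(1/20) = 0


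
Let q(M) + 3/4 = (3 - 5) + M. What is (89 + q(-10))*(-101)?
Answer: -30805/4 ≈ -7701.3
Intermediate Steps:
q(M) = -11/4 + M (q(M) = -¾ + ((3 - 5) + M) = -¾ + (-2 + M) = -11/4 + M)
(89 + q(-10))*(-101) = (89 + (-11/4 - 10))*(-101) = (89 - 51/4)*(-101) = (305/4)*(-101) = -30805/4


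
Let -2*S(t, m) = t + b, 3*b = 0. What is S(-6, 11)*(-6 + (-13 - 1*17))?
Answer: -108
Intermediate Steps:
b = 0 (b = (⅓)*0 = 0)
S(t, m) = -t/2 (S(t, m) = -(t + 0)/2 = -t/2)
S(-6, 11)*(-6 + (-13 - 1*17)) = (-½*(-6))*(-6 + (-13 - 1*17)) = 3*(-6 + (-13 - 17)) = 3*(-6 - 30) = 3*(-36) = -108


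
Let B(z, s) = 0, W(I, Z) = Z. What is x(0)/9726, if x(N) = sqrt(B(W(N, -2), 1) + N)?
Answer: 0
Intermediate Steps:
x(N) = sqrt(N) (x(N) = sqrt(0 + N) = sqrt(N))
x(0)/9726 = sqrt(0)/9726 = 0*(1/9726) = 0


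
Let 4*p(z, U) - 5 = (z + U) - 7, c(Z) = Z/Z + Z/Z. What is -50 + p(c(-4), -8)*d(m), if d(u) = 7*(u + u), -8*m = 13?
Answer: -9/2 ≈ -4.5000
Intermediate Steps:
m = -13/8 (m = -⅛*13 = -13/8 ≈ -1.6250)
c(Z) = 2 (c(Z) = 1 + 1 = 2)
p(z, U) = -½ + U/4 + z/4 (p(z, U) = 5/4 + ((z + U) - 7)/4 = 5/4 + ((U + z) - 7)/4 = 5/4 + (-7 + U + z)/4 = 5/4 + (-7/4 + U/4 + z/4) = -½ + U/4 + z/4)
d(u) = 14*u (d(u) = 7*(2*u) = 14*u)
-50 + p(c(-4), -8)*d(m) = -50 + (-½ + (¼)*(-8) + (¼)*2)*(14*(-13/8)) = -50 + (-½ - 2 + ½)*(-91/4) = -50 - 2*(-91/4) = -50 + 91/2 = -9/2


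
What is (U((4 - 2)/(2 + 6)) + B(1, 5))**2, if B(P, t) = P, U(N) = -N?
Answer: 9/16 ≈ 0.56250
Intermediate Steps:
(U((4 - 2)/(2 + 6)) + B(1, 5))**2 = (-(4 - 2)/(2 + 6) + 1)**2 = (-2/8 + 1)**2 = (-1*1/4 + 1)**2 = (-1/4 + 1)**2 = (3/4)**2 = 9/16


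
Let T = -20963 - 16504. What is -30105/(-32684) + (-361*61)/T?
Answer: 1847678399/1224571428 ≈ 1.5088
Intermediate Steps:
T = -37467
-30105/(-32684) + (-361*61)/T = -30105/(-32684) - 361*61/(-37467) = -30105*(-1/32684) - 22021*(-1/37467) = 30105/32684 + 22021/37467 = 1847678399/1224571428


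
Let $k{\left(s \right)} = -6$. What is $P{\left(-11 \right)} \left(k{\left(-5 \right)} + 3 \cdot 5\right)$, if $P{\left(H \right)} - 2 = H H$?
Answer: $1107$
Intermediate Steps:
$P{\left(H \right)} = 2 + H^{2}$ ($P{\left(H \right)} = 2 + H H = 2 + H^{2}$)
$P{\left(-11 \right)} \left(k{\left(-5 \right)} + 3 \cdot 5\right) = \left(2 + \left(-11\right)^{2}\right) \left(-6 + 3 \cdot 5\right) = \left(2 + 121\right) \left(-6 + 15\right) = 123 \cdot 9 = 1107$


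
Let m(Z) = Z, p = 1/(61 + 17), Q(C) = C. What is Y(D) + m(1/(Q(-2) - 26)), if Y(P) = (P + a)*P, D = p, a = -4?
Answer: -1849/21294 ≈ -0.086832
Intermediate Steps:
p = 1/78 ≈ 0.012821
D = 1/78 ≈ 0.012821
Y(P) = P*(-4 + P) (Y(P) = (P - 4)*P = (-4 + P)*P = P*(-4 + P))
Y(D) + m(1/(Q(-2) - 26)) = (-4 + 1/78)/78 + 1/(-2 - 26) = (1/78)*(-311/78) + 1/(-28) = -311/6084 - 1/28 = -1849/21294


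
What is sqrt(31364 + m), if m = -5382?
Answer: sqrt(25982) ≈ 161.19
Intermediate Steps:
sqrt(31364 + m) = sqrt(31364 - 5382) = sqrt(25982)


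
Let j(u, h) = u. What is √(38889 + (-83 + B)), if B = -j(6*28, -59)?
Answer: √38638 ≈ 196.57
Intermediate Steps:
B = -168 (B = -6*28 = -1*168 = -168)
√(38889 + (-83 + B)) = √(38889 + (-83 - 168)) = √(38889 - 251) = √38638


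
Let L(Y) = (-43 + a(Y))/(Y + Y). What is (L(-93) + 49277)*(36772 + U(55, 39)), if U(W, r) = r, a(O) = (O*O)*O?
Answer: 183501399371/93 ≈ 1.9731e+9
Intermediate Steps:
a(O) = O³ (a(O) = O²*O = O³)
L(Y) = (-43 + Y³)/(2*Y) (L(Y) = (-43 + Y³)/(Y + Y) = (-43 + Y³)/((2*Y)) = (-43 + Y³)*(1/(2*Y)) = (-43 + Y³)/(2*Y))
(L(-93) + 49277)*(36772 + U(55, 39)) = ((½)*(-43 + (-93)³)/(-93) + 49277)*(36772 + 39) = ((½)*(-1/93)*(-43 - 804357) + 49277)*36811 = ((½)*(-1/93)*(-804400) + 49277)*36811 = (402200/93 + 49277)*36811 = (4984961/93)*36811 = 183501399371/93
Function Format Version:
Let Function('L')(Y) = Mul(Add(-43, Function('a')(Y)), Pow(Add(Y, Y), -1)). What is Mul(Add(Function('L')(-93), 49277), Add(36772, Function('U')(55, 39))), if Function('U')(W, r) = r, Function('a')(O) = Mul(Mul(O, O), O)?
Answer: Rational(183501399371, 93) ≈ 1.9731e+9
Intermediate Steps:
Function('a')(O) = Pow(O, 3) (Function('a')(O) = Mul(Pow(O, 2), O) = Pow(O, 3))
Function('L')(Y) = Mul(Rational(1, 2), Pow(Y, -1), Add(-43, Pow(Y, 3))) (Function('L')(Y) = Mul(Add(-43, Pow(Y, 3)), Pow(Add(Y, Y), -1)) = Mul(Add(-43, Pow(Y, 3)), Pow(Mul(2, Y), -1)) = Mul(Add(-43, Pow(Y, 3)), Mul(Rational(1, 2), Pow(Y, -1))) = Mul(Rational(1, 2), Pow(Y, -1), Add(-43, Pow(Y, 3))))
Mul(Add(Function('L')(-93), 49277), Add(36772, Function('U')(55, 39))) = Mul(Add(Mul(Rational(1, 2), Pow(-93, -1), Add(-43, Pow(-93, 3))), 49277), Add(36772, 39)) = Mul(Add(Mul(Rational(1, 2), Rational(-1, 93), Add(-43, -804357)), 49277), 36811) = Mul(Add(Mul(Rational(1, 2), Rational(-1, 93), -804400), 49277), 36811) = Mul(Add(Rational(402200, 93), 49277), 36811) = Mul(Rational(4984961, 93), 36811) = Rational(183501399371, 93)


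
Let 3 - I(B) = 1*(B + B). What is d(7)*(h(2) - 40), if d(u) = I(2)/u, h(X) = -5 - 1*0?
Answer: 45/7 ≈ 6.4286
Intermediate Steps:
h(X) = -5 (h(X) = -5 + 0 = -5)
I(B) = 3 - 2*B (I(B) = 3 - (B + B) = 3 - 2*B)
d(u) = -1/u (d(u) = (3 - 2*2)/u = (3 - 4)/u = -1/u)
d(7)*(h(2) - 40) = (-1/7)*(-5 - 40) = -1*1/7*(-45) = -1/7*(-45) = 45/7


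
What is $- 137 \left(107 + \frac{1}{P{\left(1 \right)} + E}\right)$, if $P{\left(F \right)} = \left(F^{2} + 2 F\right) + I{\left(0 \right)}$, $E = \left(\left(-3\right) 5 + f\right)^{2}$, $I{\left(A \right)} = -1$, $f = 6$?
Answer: $- \frac{1216834}{83} \approx -14661.0$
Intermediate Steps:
$E = 81$ ($E = \left(\left(-3\right) 5 + 6\right)^{2} = \left(-15 + 6\right)^{2} = \left(-9\right)^{2} = 81$)
$P{\left(F \right)} = -1 + F^{2} + 2 F$ ($P{\left(F \right)} = \left(F^{2} + 2 F\right) - 1 = -1 + F^{2} + 2 F$)
$- 137 \left(107 + \frac{1}{P{\left(1 \right)} + E}\right) = - 137 \left(107 + \frac{1}{\left(-1 + 1^{2} + 2 \cdot 1\right) + 81}\right) = - 137 \left(107 + \frac{1}{\left(-1 + 1 + 2\right) + 81}\right) = - 137 \left(107 + \frac{1}{2 + 81}\right) = - 137 \left(107 + \frac{1}{83}\right) = \left(-137\right) \frac{8882}{83} = - \frac{1216834}{83}$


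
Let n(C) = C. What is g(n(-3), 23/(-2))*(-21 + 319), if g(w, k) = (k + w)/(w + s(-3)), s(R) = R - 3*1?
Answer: 4321/9 ≈ 480.11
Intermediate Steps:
s(R) = -3 + R (s(R) = R - 3 = -3 + R)
g(w, k) = (k + w)/(-6 + w) (g(w, k) = (k + w)/(w + (-3 - 3)) = (k + w)/(w - 6) = (k + w)/(-6 + w))
g(n(-3), 23/(-2))*(-21 + 319) = ((23/(-2) - 3)/(-6 - 3))*(-21 + 319) = ((23*(-1/2) - 3)/(-9))*298 = -(-23/2 - 3)/9*298 = -1/9*(-29/2)*298 = (29/18)*298 = 4321/9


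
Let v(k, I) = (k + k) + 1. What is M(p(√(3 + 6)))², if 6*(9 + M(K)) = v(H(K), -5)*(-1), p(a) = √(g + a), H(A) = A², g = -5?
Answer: 289/4 ≈ 72.250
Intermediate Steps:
v(k, I) = 1 + 2*k (v(k, I) = 2*k + 1 = 1 + 2*k)
p(a) = √(-5 + a)
M(K) = -55/6 - K²/3 (M(K) = -9 + ((1 + 2*K²)*(-1))/6 = -9 + (-1 - 2*K²)/6 = -9 + (-⅙ - K²/3) = -55/6 - K²/3)
M(p(√(3 + 6)))² = (-55/6 - (-5/3 + √(3 + 6)/3))² = (-55/6 - (√(-5 + √9))²/3)² = (-55/6 - (√(-5 + 3))²/3)² = (-55/6 - (√(-2))²/3)² = (-55/6 - (I*√2)²/3)² = (-55/6 - ⅓*(-2))² = (-55/6 + ⅔)² = (-17/2)² = 289/4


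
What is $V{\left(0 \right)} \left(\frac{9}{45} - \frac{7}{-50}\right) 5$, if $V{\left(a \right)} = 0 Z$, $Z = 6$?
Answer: $0$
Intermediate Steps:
$V{\left(a \right)} = 0$ ($V{\left(a \right)} = 0 \cdot 6 = 0$)
$V{\left(0 \right)} \left(\frac{9}{45} - \frac{7}{-50}\right) 5 = 0 \left(\frac{9}{45} - \frac{7}{-50}\right) 5 = 0 \left(9 \cdot \frac{1}{45} - - \frac{7}{50}\right) 5 = 0 \left(\frac{1}{5} + \frac{7}{50}\right) 5 = 0 \cdot \frac{17}{50} \cdot 5 = 0 \cdot 5 = 0$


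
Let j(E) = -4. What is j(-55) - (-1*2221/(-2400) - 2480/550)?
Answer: -10991/26400 ≈ -0.41633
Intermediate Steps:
j(-55) - (-1*2221/(-2400) - 2480/550) = -4 - (-1*2221/(-2400) - 2480/550) = -4 - (-2221*(-1/2400) - 2480*1/550) = -4 - (2221/2400 - 248/55) = -4 - 1*(-94609/26400) = -4 + 94609/26400 = -10991/26400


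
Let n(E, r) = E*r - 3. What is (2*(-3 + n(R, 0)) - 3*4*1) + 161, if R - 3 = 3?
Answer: 137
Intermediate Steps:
R = 6 (R = 3 + 3 = 6)
n(E, r) = -3 + E*r
(2*(-3 + n(R, 0)) - 3*4*1) + 161 = (2*(-3 + (-3 + 6*0)) - 3*4*1) + 161 = (2*(-3 + (-3 + 0)) - 12*1) + 161 = (2*(-3 - 3) - 12) + 161 = (2*(-6) - 12) + 161 = (-12 - 12) + 161 = -24 + 161 = 137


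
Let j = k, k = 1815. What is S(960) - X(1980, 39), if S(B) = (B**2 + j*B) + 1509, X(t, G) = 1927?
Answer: 2663582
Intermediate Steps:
j = 1815
S(B) = 1509 + B**2 + 1815*B (S(B) = (B**2 + 1815*B) + 1509 = 1509 + B**2 + 1815*B)
S(960) - X(1980, 39) = (1509 + 960**2 + 1815*960) - 1*1927 = (1509 + 921600 + 1742400) - 1927 = 2665509 - 1927 = 2663582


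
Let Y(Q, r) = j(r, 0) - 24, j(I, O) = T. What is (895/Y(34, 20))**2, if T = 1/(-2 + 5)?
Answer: 7209225/5041 ≈ 1430.1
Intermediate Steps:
T = 1/3 ≈ 0.33333
j(I, O) = 1/3
Y(Q, r) = -71/3 (Y(Q, r) = 1/3 - 24 = -71/3)
(895/Y(34, 20))**2 = (895/(-71/3))**2 = (895*(-3/71))**2 = (-2685/71)**2 = 7209225/5041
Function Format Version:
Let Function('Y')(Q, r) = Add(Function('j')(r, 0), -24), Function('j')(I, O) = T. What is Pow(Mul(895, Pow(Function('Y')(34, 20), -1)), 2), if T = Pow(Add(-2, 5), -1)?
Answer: Rational(7209225, 5041) ≈ 1430.1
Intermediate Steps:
T = Rational(1, 3) (T = Pow(3, -1) = Rational(1, 3) ≈ 0.33333)
Function('j')(I, O) = Rational(1, 3)
Function('Y')(Q, r) = Rational(-71, 3) (Function('Y')(Q, r) = Add(Rational(1, 3), -24) = Rational(-71, 3))
Pow(Mul(895, Pow(Function('Y')(34, 20), -1)), 2) = Pow(Mul(895, Pow(Rational(-71, 3), -1)), 2) = Pow(Mul(895, Rational(-3, 71)), 2) = Pow(Rational(-2685, 71), 2) = Rational(7209225, 5041)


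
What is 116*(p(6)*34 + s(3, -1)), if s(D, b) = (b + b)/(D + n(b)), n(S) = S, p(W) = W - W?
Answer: -116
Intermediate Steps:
p(W) = 0
s(D, b) = 2*b/(D + b) (s(D, b) = (b + b)/(D + b) = (2*b)/(D + b) = 2*b/(D + b))
116*(p(6)*34 + s(3, -1)) = 116*(0*34 + 2*(-1)/(3 - 1)) = 116*(0 + 2*(-1)/2) = 116*(0 + 2*(-1)*(1/2)) = 116*(0 - 1) = 116*(-1) = -116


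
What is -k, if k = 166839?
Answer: -166839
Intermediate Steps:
-k = -1*166839 = -166839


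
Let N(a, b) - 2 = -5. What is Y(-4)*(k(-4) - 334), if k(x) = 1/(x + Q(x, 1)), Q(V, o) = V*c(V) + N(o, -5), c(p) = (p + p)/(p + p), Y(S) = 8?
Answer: -29400/11 ≈ -2672.7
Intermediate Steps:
N(a, b) = -3 (N(a, b) = 2 - 5 = -3)
c(p) = 1 (c(p) = (2*p)/((2*p)) = (2*p)*(1/(2*p)) = 1)
Q(V, o) = -3 + V (Q(V, o) = V*1 - 3 = V - 3 = -3 + V)
k(x) = 1/(-3 + 2*x) (k(x) = 1/(x + (-3 + x)) = 1/(-3 + 2*x))
Y(-4)*(k(-4) - 334) = 8*(1/(-3 + 2*(-4)) - 334) = 8*(1/(-3 - 8) - 334) = 8*(1/(-11) - 334) = 8*(-1/11 - 334) = 8*(-3675/11) = -29400/11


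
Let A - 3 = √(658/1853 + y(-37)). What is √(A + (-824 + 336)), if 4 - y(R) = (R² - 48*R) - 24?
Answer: √(-1665300365 + 1853*I*√10701339979)/1853 ≈ 1.2654 + 22.059*I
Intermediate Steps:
y(R) = 28 - R² + 48*R (y(R) = 4 - ((R² - 48*R) - 24) = 4 - (-24 + R² - 48*R) = 4 + (24 - R² + 48*R) = 28 - R² + 48*R)
A = 3 + I*√10701339979/1853 (A = 3 + √(658/1853 + (28 - 1*(-37)² + 48*(-37))) = 3 + √(658*(1/1853) + (28 - 1*1369 - 1776)) = 3 + √(658/1853 + (28 - 1369 - 1776)) = 3 + √(658/1853 - 3117) = 3 + √(-5775143/1853) = 3 + I*√10701339979/1853 ≈ 3.0 + 55.827*I)
√(A + (-824 + 336)) = √((3 + I*√10701339979/1853) + (-824 + 336)) = √((3 + I*√10701339979/1853) - 488) = √(-485 + I*√10701339979/1853)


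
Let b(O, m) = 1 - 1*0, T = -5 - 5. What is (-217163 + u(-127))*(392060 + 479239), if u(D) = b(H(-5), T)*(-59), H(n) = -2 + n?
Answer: -189265311378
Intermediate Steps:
T = -10
b(O, m) = 1 (b(O, m) = 1 + 0 = 1)
u(D) = -59 (u(D) = 1*(-59) = -59)
(-217163 + u(-127))*(392060 + 479239) = (-217163 - 59)*(392060 + 479239) = -217222*871299 = -189265311378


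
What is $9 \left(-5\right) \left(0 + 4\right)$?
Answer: $-180$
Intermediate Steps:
$9 \left(-5\right) \left(0 + 4\right) = \left(-45\right) 4 = -180$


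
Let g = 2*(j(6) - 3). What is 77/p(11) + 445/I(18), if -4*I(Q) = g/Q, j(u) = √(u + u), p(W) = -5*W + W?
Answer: -64087/4 - 10680*√3 ≈ -34520.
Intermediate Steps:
p(W) = -4*W
j(u) = √2*√u (j(u) = √(2*u) = √2*√u)
g = -6 + 4*√3 (g = 2*(√2*√6 - 3) = 2*(2*√3 - 3) = 2*(-3 + 2*√3) = -6 + 4*√3 ≈ 0.92820)
I(Q) = -(-6 + 4*√3)/(4*Q)
77/p(11) + 445/I(18) = 77/((-4*11)) + 445/(((3/2 - √3)/18)) = 77/(-44) + 445/(((3/2 - √3)/18)) = 77*(-1/44) + 445/(1/12 - √3/18) = -7/4 + 445/(1/12 - √3/18)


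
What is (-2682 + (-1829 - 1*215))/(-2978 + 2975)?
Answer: 4726/3 ≈ 1575.3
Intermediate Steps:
(-2682 + (-1829 - 1*215))/(-2978 + 2975) = (-2682 + (-1829 - 215))/(-3) = (-2682 - 2044)*(-⅓) = -4726*(-⅓) = 4726/3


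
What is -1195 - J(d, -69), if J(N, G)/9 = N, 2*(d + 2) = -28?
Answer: -1051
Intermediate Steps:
d = -16 (d = -2 + (½)*(-28) = -2 - 14 = -16)
J(N, G) = 9*N
-1195 - J(d, -69) = -1195 - 9*(-16) = -1195 - 1*(-144) = -1195 + 144 = -1051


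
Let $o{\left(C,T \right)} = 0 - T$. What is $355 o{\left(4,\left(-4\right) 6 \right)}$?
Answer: $8520$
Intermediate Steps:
$o{\left(C,T \right)} = - T$
$355 o{\left(4,\left(-4\right) 6 \right)} = 355 \left(- \left(-4\right) 6\right) = 355 \left(\left(-1\right) \left(-24\right)\right) = 355 \cdot 24 = 8520$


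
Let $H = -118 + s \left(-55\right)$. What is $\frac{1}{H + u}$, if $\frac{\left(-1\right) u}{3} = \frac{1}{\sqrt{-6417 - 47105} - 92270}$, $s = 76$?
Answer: $- \frac{12197446574982}{52424624982696179} - \frac{i \sqrt{53522}}{52424624982696179} \approx -0.00023267 - 4.413 \cdot 10^{-15} i$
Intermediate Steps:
$H = -4298$ ($H = -118 + 76 \left(-55\right) = -118 - 4180 = -4298$)
$u = - \frac{3}{-92270 + i \sqrt{53522}}$ ($u = - \frac{3}{\sqrt{-6417 - 47105} - 92270} = - \frac{3}{\sqrt{-53522} - 92270} = - \frac{3}{i \sqrt{53522} - 92270} = - \frac{3}{-92270 + i \sqrt{53522}} \approx 3.2513 \cdot 10^{-5} + 8.152 \cdot 10^{-8} i$)
$\frac{1}{H + u} = \frac{1}{-4298 + \left(\frac{46135}{1418967737} + \frac{i \sqrt{53522}}{2837935474}\right)} = \frac{1}{- \frac{6098723287491}{1418967737} + \frac{i \sqrt{53522}}{2837935474}}$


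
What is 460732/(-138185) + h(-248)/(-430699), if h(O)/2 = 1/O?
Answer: -24606164508647/7380001523060 ≈ -3.3342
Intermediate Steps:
h(O) = 2/O
460732/(-138185) + h(-248)/(-430699) = 460732/(-138185) + (2/(-248))/(-430699) = 460732*(-1/138185) + (2*(-1/248))*(-1/430699) = -460732/138185 - 1/124*(-1/430699) = -460732/138185 + 1/53406676 = -24606164508647/7380001523060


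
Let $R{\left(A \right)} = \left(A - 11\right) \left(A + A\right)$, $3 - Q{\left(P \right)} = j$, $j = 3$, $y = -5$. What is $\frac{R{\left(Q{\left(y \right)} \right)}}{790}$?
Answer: $0$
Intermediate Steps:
$Q{\left(P \right)} = 0$ ($Q{\left(P \right)} = 3 - 3 = 0$)
$R{\left(A \right)} = 2 A \left(-11 + A\right)$ ($R{\left(A \right)} = \left(-11 + A\right) 2 A = 2 A \left(-11 + A\right)$)
$\frac{R{\left(Q{\left(y \right)} \right)}}{790} = \frac{2 \cdot 0 \left(-11 + 0\right)}{790} = 2 \cdot 0 \left(-11\right) \frac{1}{790} = 0 \cdot \frac{1}{790} = 0$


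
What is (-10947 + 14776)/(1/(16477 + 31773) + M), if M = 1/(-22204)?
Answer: -2051086173500/13023 ≈ -1.5750e+8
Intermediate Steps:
M = -1/22204 ≈ -4.5037e-5
(-10947 + 14776)/(1/(16477 + 31773) + M) = (-10947 + 14776)/(1/(16477 + 31773) - 1/22204) = 3829/(1/48250 - 1/22204) = 3829/(-13023/535671500) = 3829*(-535671500/13023) = -2051086173500/13023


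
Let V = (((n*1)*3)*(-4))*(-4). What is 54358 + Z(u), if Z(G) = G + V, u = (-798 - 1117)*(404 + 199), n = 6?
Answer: -1100099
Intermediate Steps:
u = -1154745 (u = -1915*603 = -1154745)
V = 288 (V = (((6*1)*3)*(-4))*(-4) = ((6*3)*(-4))*(-4) = (18*(-4))*(-4) = -72*(-4) = 288)
Z(G) = 288 + G (Z(G) = G + 288 = 288 + G)
54358 + Z(u) = 54358 + (288 - 1154745) = 54358 - 1154457 = -1100099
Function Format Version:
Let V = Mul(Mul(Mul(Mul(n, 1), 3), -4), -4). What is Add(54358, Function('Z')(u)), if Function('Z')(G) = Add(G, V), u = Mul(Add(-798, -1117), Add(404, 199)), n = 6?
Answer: -1100099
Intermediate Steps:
u = -1154745 (u = Mul(-1915, 603) = -1154745)
V = 288 (V = Mul(Mul(Mul(Mul(6, 1), 3), -4), -4) = Mul(Mul(Mul(6, 3), -4), -4) = Mul(Mul(18, -4), -4) = Mul(-72, -4) = 288)
Function('Z')(G) = Add(288, G) (Function('Z')(G) = Add(G, 288) = Add(288, G))
Add(54358, Function('Z')(u)) = Add(54358, Add(288, -1154745)) = Add(54358, -1154457) = -1100099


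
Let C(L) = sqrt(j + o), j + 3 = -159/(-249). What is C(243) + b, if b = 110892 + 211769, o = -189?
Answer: 322661 + I*sqrt(1318289)/83 ≈ 3.2266e+5 + 13.833*I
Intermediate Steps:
j = -196/83 (j = -3 - 159/(-249) = -3 - 159*(-1/249) = -3 + 53/83 = -196/83 ≈ -2.3614)
b = 322661
C(L) = I*sqrt(1318289)/83 (C(L) = sqrt(-196/83 - 189) = sqrt(-15883/83) = I*sqrt(1318289)/83)
C(243) + b = I*sqrt(1318289)/83 + 322661 = 322661 + I*sqrt(1318289)/83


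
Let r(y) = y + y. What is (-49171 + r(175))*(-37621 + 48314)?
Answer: -522042953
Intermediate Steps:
r(y) = 2*y
(-49171 + r(175))*(-37621 + 48314) = (-49171 + 2*175)*(-37621 + 48314) = (-49171 + 350)*10693 = -48821*10693 = -522042953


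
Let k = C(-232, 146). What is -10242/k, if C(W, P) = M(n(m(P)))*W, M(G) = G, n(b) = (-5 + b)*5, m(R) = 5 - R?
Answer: -5121/84680 ≈ -0.060475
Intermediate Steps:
n(b) = -25 + 5*b
C(W, P) = -5*P*W (C(W, P) = (-25 + 5*(5 - P))*W = (-25 + (25 - 5*P))*W = (-5*P)*W = -5*P*W)
k = 169360 (k = -5*146*(-232) = 169360)
-10242/k = -10242/169360 = -10242*1/169360 = -5121/84680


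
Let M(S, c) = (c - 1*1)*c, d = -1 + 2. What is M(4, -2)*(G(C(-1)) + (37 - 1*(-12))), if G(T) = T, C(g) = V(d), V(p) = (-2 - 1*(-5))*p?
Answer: 312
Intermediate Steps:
d = 1
V(p) = 3*p (V(p) = (-2 + 5)*p = 3*p)
C(g) = 3 (C(g) = 3*1 = 3)
M(S, c) = c*(-1 + c) (M(S, c) = (c - 1)*c = (-1 + c)*c = c*(-1 + c))
M(4, -2)*(G(C(-1)) + (37 - 1*(-12))) = (-2*(-1 - 2))*(3 + (37 - 1*(-12))) = (-2*(-3))*(3 + (37 + 12)) = 6*(3 + 49) = 6*52 = 312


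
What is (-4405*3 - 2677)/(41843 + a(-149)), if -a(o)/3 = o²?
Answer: 3973/6190 ≈ 0.64184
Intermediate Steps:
a(o) = -3*o²
(-4405*3 - 2677)/(41843 + a(-149)) = (-4405*3 - 2677)/(41843 - 3*(-149)²) = (-13215 - 2677)/(41843 - 3*22201) = -15892/(41843 - 66603) = -15892/(-24760) = -15892*(-1/24760) = 3973/6190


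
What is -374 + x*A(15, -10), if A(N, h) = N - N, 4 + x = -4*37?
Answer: -374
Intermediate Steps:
x = -152 (x = -4 - 4*37 = -4 - 148 = -152)
A(N, h) = 0
-374 + x*A(15, -10) = -374 - 152*0 = -374 + 0 = -374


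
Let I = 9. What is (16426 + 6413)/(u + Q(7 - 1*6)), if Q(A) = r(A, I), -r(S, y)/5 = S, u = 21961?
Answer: 22839/21956 ≈ 1.0402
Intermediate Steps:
r(S, y) = -5*S
Q(A) = -5*A
(16426 + 6413)/(u + Q(7 - 1*6)) = (16426 + 6413)/(21961 - 5*(7 - 1*6)) = 22839/(21961 - 5*(7 - 6)) = 22839/(21961 - 5*1) = 22839/(21961 - 5) = 22839/21956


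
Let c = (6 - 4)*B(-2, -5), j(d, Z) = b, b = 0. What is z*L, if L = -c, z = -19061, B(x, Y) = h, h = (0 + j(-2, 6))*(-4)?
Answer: 0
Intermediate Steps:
j(d, Z) = 0
h = 0 (h = (0 + 0)*(-4) = 0*(-4) = 0)
B(x, Y) = 0
c = 0 (c = (6 - 4)*0 = 2*0 = 0)
L = 0 (L = -1*0 = 0)
z*L = -19061*0 = 0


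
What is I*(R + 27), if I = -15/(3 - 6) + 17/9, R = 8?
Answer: 2170/9 ≈ 241.11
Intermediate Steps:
I = 62/9 (I = -15/(-3) + 17*(⅑) = -15*(-⅓) + 17/9 = 5 + 17/9 = 62/9 ≈ 6.8889)
I*(R + 27) = 62*(8 + 27)/9 = (62/9)*35 = 2170/9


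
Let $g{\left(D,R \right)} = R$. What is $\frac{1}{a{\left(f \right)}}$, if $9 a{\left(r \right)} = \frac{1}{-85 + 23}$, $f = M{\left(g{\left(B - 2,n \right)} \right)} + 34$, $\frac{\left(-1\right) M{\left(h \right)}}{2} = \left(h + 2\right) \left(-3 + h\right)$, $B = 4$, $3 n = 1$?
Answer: $-558$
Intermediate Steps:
$n = \frac{1}{3}$ ($n = \frac{1}{3} \cdot 1 = \frac{1}{3} \approx 0.33333$)
$M{\left(h \right)} = - 2 \left(-3 + h\right) \left(2 + h\right)$ ($M{\left(h \right)} = - 2 \left(h + 2\right) \left(-3 + h\right) = - 2 \left(2 + h\right) \left(-3 + h\right) = - 2 \left(-3 + h\right) \left(2 + h\right)$)
$f = \frac{418}{9}$ ($f = \left(12 - \frac{2}{9} + 2 \cdot \frac{1}{3}\right) + 34 = \left(12 - \frac{2}{9} + \frac{2}{3}\right) + 34 = \frac{112}{9} + 34 = \frac{418}{9} \approx 46.444$)
$a{\left(r \right)} = - \frac{1}{558}$ ($a{\left(r \right)} = \frac{1}{9 \left(-85 + 23\right)} = \frac{1}{9 \left(-62\right)} = \frac{1}{9} \left(- \frac{1}{62}\right) = - \frac{1}{558}$)
$\frac{1}{a{\left(f \right)}} = \frac{1}{- \frac{1}{558}} = -558$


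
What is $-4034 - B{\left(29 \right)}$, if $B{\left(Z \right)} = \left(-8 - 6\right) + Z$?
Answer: $-4049$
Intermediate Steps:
$B{\left(Z \right)} = -14 + Z$
$-4034 - B{\left(29 \right)} = -4034 - \left(-14 + 29\right) = -4034 - 15 = -4049$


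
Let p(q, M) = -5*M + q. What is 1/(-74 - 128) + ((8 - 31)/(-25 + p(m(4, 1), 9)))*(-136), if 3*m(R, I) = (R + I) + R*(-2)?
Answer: -631927/14342 ≈ -44.061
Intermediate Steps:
m(R, I) = -R/3 + I/3 (m(R, I) = ((R + I) + R*(-2))/3 = ((I + R) - 2*R)/3 = (I - R)/3 = -R/3 + I/3)
p(q, M) = q - 5*M
1/(-74 - 128) + ((8 - 31)/(-25 + p(m(4, 1), 9)))*(-136) = 1/(-74 - 128) + ((8 - 31)/(-25 + ((-1/3*4 + (1/3)*1) - 5*9)))*(-136) = 1/(-202) - 23/(-25 + ((-4/3 + 1/3) - 45))*(-136) = -1/202 - 23/(-25 + (-1 - 45))*(-136) = -1/202 - 23/(-25 - 46)*(-136) = -1/202 - 23/(-71)*(-136) = -1/202 - 23*(-1/71)*(-136) = -1/202 + (23/71)*(-136) = -1/202 - 3128/71 = -631927/14342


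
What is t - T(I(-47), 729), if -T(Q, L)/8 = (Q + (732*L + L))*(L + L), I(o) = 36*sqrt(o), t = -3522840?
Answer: 6229217208 + 419904*I*sqrt(47) ≈ 6.2292e+9 + 2.8787e+6*I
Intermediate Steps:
T(Q, L) = -16*L*(Q + 733*L) (T(Q, L) = -8*(Q + (732*L + L))*(L + L) = -8*(Q + 733*L)*2*L = -16*L*(Q + 733*L))
t - T(I(-47), 729) = -3522840 - (-16)*729*(36*sqrt(-47) + 733*729) = -3522840 - (-16)*729*(36*(I*sqrt(47)) + 534357) = -3522840 - (-16)*729*(36*I*sqrt(47) + 534357) = -3522840 - (-16)*729*(534357 + 36*I*sqrt(47)) = -3522840 - (-6232740048 - 419904*I*sqrt(47)) = -3522840 + (6232740048 + 419904*I*sqrt(47)) = 6229217208 + 419904*I*sqrt(47)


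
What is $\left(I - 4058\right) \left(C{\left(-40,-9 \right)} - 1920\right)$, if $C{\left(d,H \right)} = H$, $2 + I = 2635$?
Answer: $2748825$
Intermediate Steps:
$I = 2633$ ($I = -2 + 2635 = 2633$)
$\left(I - 4058\right) \left(C{\left(-40,-9 \right)} - 1920\right) = \left(2633 - 4058\right) \left(-9 - 1920\right) = \left(-1425\right) \left(-1929\right) = 2748825$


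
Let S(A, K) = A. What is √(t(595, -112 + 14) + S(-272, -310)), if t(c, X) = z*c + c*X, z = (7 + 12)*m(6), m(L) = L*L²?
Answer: √2383298 ≈ 1543.8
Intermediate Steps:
m(L) = L³
z = 4104 (z = (7 + 12)*6³ = 19*216 = 4104)
t(c, X) = 4104*c + X*c (t(c, X) = 4104*c + c*X = 4104*c + X*c)
√(t(595, -112 + 14) + S(-272, -310)) = √(595*(4104 + (-112 + 14)) - 272) = √(595*(4104 - 98) - 272) = √(595*4006 - 272) = √(2383570 - 272) = √2383298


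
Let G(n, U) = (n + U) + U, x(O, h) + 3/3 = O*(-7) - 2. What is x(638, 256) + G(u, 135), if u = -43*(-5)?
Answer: -3984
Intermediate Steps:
x(O, h) = -3 - 7*O (x(O, h) = -1 + (O*(-7) - 2) = -1 + (-7*O - 2) = -1 + (-2 - 7*O) = -3 - 7*O)
u = 215
G(n, U) = n + 2*U (G(n, U) = (U + n) + U = n + 2*U)
x(638, 256) + G(u, 135) = (-3 - 7*638) + (215 + 2*135) = (-3 - 4466) + (215 + 270) = -4469 + 485 = -3984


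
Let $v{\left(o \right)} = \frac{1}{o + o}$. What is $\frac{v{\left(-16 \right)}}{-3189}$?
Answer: $\frac{1}{102048} \approx 9.7993 \cdot 10^{-6}$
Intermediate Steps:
$v{\left(o \right)} = \frac{1}{2 o}$
$\frac{v{\left(-16 \right)}}{-3189} = \frac{\frac{1}{2} \frac{1}{-16}}{-3189} = \frac{1}{2} \left(- \frac{1}{16}\right) \left(- \frac{1}{3189}\right) = \left(- \frac{1}{32}\right) \left(- \frac{1}{3189}\right) = \frac{1}{102048}$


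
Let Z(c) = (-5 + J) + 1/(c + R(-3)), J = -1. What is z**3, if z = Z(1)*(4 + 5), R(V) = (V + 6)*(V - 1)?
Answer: -219256227/1331 ≈ -1.6473e+5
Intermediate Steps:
R(V) = (-1 + V)*(6 + V) (R(V) = (6 + V)*(-1 + V) = (-1 + V)*(6 + V))
Z(c) = -6 + 1/(-12 + c) (Z(c) = (-5 - 1) + 1/(c + (-6 + (-3)**2 + 5*(-3))) = -6 + 1/(c + (-6 + 9 - 15)) = -6 + 1/(c - 12) = -6 + 1/(-12 + c))
z = -603/11 (z = ((73 - 6*1)/(-12 + 1))*(4 + 5) = ((73 - 6)/(-11))*9 = -1/11*67*9 = -67/11*9 = -603/11 ≈ -54.818)
z**3 = (-603/11)**3 = -219256227/1331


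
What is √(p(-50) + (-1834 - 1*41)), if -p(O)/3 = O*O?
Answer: 25*I*√15 ≈ 96.825*I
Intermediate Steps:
p(O) = -3*O² (p(O) = -3*O*O = -3*O²)
√(p(-50) + (-1834 - 1*41)) = √(-3*(-50)² + (-1834 - 1*41)) = √(-3*2500 + (-1834 - 41)) = √(-7500 - 1875) = √(-9375) = 25*I*√15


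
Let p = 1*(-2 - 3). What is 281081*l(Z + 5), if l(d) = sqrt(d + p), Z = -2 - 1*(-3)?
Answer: 281081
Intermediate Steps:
Z = 1 (Z = -2 + 3 = 1)
p = -5 (p = 1*(-5) = -5)
l(d) = sqrt(-5 + d) (l(d) = sqrt(d - 5) = sqrt(-5 + d))
281081*l(Z + 5) = 281081*sqrt(-5 + (1 + 5)) = 281081*sqrt(-5 + 6) = 281081*sqrt(1) = 281081*1 = 281081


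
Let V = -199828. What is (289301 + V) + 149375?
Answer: 238848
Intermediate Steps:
(289301 + V) + 149375 = (289301 - 199828) + 149375 = 89473 + 149375 = 238848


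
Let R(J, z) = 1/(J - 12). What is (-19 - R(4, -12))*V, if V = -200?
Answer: 3775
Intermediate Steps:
R(J, z) = 1/(-12 + J)
(-19 - R(4, -12))*V = (-19 - 1/(-12 + 4))*(-200) = (-19 - 1/(-8))*(-200) = (-19 - 1*(-⅛))*(-200) = (-19 + ⅛)*(-200) = -151/8*(-200) = 3775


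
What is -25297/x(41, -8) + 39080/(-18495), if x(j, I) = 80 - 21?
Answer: -94034747/218241 ≈ -430.88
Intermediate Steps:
x(j, I) = 59
-25297/x(41, -8) + 39080/(-18495) = -25297/59 + 39080/(-18495) = -25297*1/59 + 39080*(-1/18495) = -25297/59 - 7816/3699 = -94034747/218241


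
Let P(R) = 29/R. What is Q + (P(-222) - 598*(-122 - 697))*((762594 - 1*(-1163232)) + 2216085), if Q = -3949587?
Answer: 150112413215557/74 ≈ 2.0285e+12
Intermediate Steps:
Q + (P(-222) - 598*(-122 - 697))*((762594 - 1*(-1163232)) + 2216085) = -3949587 + (29/(-222) - 598*(-122 - 697))*((762594 - 1*(-1163232)) + 2216085) = -3949587 + (29*(-1/222) - 598*(-819))*((762594 + 1163232) + 2216085) = -3949587 + (-29/222 + 489762)*(1925826 + 2216085) = -3949587 + (108727135/222)*4141911 = -3949587 + 150112705484995/74 = 150112413215557/74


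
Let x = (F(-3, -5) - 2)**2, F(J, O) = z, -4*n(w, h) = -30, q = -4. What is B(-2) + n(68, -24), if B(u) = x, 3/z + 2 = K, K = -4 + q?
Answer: 1279/100 ≈ 12.790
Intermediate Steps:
n(w, h) = 15/2 (n(w, h) = -1/4*(-30) = 15/2)
K = -8 (K = -4 - 4 = -8)
z = -3/10 (z = 3/(-2 - 8) = 3/(-10) = 3*(-1/10) = -3/10 ≈ -0.30000)
F(J, O) = -3/10
x = 529/100 (x = (-3/10 - 2)**2 = (-23/10)**2 = 529/100 ≈ 5.2900)
B(u) = 529/100
B(-2) + n(68, -24) = 529/100 + 15/2 = 1279/100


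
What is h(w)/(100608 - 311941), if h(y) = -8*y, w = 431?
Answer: 3448/211333 ≈ 0.016315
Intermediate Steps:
h(w)/(100608 - 311941) = (-8*431)/(100608 - 311941) = -3448/(-211333) = -3448*(-1/211333) = 3448/211333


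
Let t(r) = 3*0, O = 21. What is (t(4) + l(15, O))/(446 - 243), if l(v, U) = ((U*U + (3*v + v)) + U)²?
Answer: 9396/7 ≈ 1342.3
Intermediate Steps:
l(v, U) = (U + U² + 4*v)² (l(v, U) = ((U² + 4*v) + U)² = (U + U² + 4*v)²)
t(r) = 0
(t(4) + l(15, O))/(446 - 243) = (0 + (21 + 21² + 4*15)²)/(446 - 243) = (0 + (21 + 441 + 60)²)/203 = (0 + 522²)*(1/203) = (0 + 272484)*(1/203) = 272484*(1/203) = 9396/7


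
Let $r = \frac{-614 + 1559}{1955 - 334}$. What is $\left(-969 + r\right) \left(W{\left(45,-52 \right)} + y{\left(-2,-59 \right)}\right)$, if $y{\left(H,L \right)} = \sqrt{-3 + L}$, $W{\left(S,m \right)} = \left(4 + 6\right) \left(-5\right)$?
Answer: $\frac{78490200}{1621} - \frac{1569804 i \sqrt{62}}{1621} \approx 48421.0 - 7625.3 i$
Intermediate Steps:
$W{\left(S,m \right)} = -50$ ($W{\left(S,m \right)} = 10 \left(-5\right) = -50$)
$r = \frac{945}{1621}$ ($r = \frac{945}{1955 - 334} = \frac{945}{1621} \approx 0.58297$)
$\left(-969 + r\right) \left(W{\left(45,-52 \right)} + y{\left(-2,-59 \right)}\right) = \left(-969 + \frac{945}{1621}\right) \left(-50 + \sqrt{-3 - 59}\right) = - \frac{1569804 \left(-50 + \sqrt{-62}\right)}{1621} = - \frac{1569804 \left(-50 + i \sqrt{62}\right)}{1621} = \frac{78490200}{1621} - \frac{1569804 i \sqrt{62}}{1621}$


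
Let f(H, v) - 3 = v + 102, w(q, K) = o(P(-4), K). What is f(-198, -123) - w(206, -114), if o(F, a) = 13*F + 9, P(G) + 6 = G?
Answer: 103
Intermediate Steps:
P(G) = -6 + G
o(F, a) = 9 + 13*F
w(q, K) = -121 (w(q, K) = 9 + 13*(-6 - 4) = 9 + 13*(-10) = 9 - 130 = -121)
f(H, v) = 105 + v (f(H, v) = 3 + (v + 102) = 3 + (102 + v) = 105 + v)
f(-198, -123) - w(206, -114) = (105 - 123) - 1*(-121) = -18 + 121 = 103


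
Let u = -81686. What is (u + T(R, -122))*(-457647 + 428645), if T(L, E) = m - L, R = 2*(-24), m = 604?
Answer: 2350148068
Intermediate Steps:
R = -48
T(L, E) = 604 - L
(u + T(R, -122))*(-457647 + 428645) = (-81686 + (604 - 1*(-48)))*(-457647 + 428645) = (-81686 + (604 + 48))*(-29002) = (-81686 + 652)*(-29002) = -81034*(-29002) = 2350148068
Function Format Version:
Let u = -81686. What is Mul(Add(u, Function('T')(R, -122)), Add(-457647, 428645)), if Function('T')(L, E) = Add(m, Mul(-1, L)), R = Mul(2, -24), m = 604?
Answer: 2350148068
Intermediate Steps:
R = -48
Function('T')(L, E) = Add(604, Mul(-1, L))
Mul(Add(u, Function('T')(R, -122)), Add(-457647, 428645)) = Mul(Add(-81686, Add(604, Mul(-1, -48))), Add(-457647, 428645)) = Mul(Add(-81686, Add(604, 48)), -29002) = Mul(Add(-81686, 652), -29002) = Mul(-81034, -29002) = 2350148068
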